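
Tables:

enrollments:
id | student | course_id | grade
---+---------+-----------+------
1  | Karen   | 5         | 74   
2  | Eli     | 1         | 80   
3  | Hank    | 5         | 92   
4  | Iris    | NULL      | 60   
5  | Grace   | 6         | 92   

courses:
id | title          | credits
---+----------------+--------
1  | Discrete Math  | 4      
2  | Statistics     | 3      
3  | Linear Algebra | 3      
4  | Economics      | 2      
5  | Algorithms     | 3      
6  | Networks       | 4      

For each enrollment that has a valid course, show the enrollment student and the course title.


INNER JOIN keeps only enrollments rows whose course_id matches an id in courses. Walk through each enrollment:
  - enrollment 1 (Karen): course_id=5 -> matches Algorithms
  - enrollment 2 (Eli): course_id=1 -> matches Discrete Math
  - enrollment 3 (Hank): course_id=5 -> matches Algorithms
  - enrollment 4 (Iris): course_id=NULL, no match -> dropped
  - enrollment 5 (Grace): course_id=6 -> matches Networks
So 1 of 5 rows is dropped.

SQL:
SELECT a.student, b.title AS course
FROM enrollments a
INNER JOIN courses b ON a.course_id = b.id

Result:
student | course       
--------+--------------
Karen   | Algorithms   
Eli     | Discrete Math
Hank    | Algorithms   
Grace   | Networks     


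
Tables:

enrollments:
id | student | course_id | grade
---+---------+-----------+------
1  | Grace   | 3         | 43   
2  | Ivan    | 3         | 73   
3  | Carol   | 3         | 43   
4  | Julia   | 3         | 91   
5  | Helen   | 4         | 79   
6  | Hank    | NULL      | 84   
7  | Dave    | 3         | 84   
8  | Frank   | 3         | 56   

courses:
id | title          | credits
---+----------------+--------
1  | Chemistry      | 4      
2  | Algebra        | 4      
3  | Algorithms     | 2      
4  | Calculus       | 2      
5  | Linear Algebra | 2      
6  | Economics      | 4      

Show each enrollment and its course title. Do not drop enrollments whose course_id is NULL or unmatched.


LEFT JOIN keeps every row from enrollments (the left table); where course_id has no match in courses, the course columns become NULL. Walk through each enrollment:
  - enrollment 1 (Grace): course_id=3 -> matches Algorithms
  - enrollment 2 (Ivan): course_id=3 -> matches Algorithms
  - enrollment 3 (Carol): course_id=3 -> matches Algorithms
  - enrollment 4 (Julia): course_id=3 -> matches Algorithms
  - enrollment 5 (Helen): course_id=4 -> matches Calculus
  - enrollment 6 (Hank): course_id=NULL, no match -> kept with NULL
  - enrollment 7 (Dave): course_id=3 -> matches Algorithms
  - enrollment 8 (Frank): course_id=3 -> matches Algorithms
All 8 rows appear; 1 has NULL course.

SQL:
SELECT a.student, b.title AS course
FROM enrollments a
LEFT JOIN courses b ON a.course_id = b.id

Result:
student | course    
--------+-----------
Grace   | Algorithms
Ivan    | Algorithms
Carol   | Algorithms
Julia   | Algorithms
Helen   | Calculus  
Hank    | NULL      
Dave    | Algorithms
Frank   | Algorithms


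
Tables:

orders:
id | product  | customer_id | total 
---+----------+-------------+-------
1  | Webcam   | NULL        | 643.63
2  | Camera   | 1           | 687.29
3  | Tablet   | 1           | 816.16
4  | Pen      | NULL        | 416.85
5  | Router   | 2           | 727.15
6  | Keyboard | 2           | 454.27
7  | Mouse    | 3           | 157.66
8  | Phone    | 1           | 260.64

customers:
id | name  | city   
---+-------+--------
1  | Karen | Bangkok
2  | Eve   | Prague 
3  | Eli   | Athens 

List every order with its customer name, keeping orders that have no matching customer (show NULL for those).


LEFT JOIN keeps every row from orders (the left table); where customer_id has no match in customers, the customer columns become NULL. Walk through each order:
  - order 1 (Webcam): customer_id=NULL, no match -> kept with NULL
  - order 2 (Camera): customer_id=1 -> matches Karen
  - order 3 (Tablet): customer_id=1 -> matches Karen
  - order 4 (Pen): customer_id=NULL, no match -> kept with NULL
  - order 5 (Router): customer_id=2 -> matches Eve
  - order 6 (Keyboard): customer_id=2 -> matches Eve
  - order 7 (Mouse): customer_id=3 -> matches Eli
  - order 8 (Phone): customer_id=1 -> matches Karen
All 8 rows appear; 2 have NULL customer.

SQL:
SELECT a.product, b.name AS customer
FROM orders a
LEFT JOIN customers b ON a.customer_id = b.id

Result:
product  | customer
---------+---------
Webcam   | NULL    
Camera   | Karen   
Tablet   | Karen   
Pen      | NULL    
Router   | Eve     
Keyboard | Eve     
Mouse    | Eli     
Phone    | Karen   


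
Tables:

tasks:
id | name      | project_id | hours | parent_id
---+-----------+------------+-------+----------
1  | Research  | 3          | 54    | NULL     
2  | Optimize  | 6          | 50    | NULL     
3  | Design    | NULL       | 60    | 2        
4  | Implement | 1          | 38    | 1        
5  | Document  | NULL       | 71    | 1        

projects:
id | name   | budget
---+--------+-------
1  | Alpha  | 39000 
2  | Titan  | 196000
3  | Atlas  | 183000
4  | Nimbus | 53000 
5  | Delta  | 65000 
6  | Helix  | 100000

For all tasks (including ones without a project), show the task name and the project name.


LEFT JOIN keeps every row from tasks (the left table); where project_id has no match in projects, the project columns become NULL. Walk through each task:
  - task 1 (Research): project_id=3 -> matches Atlas
  - task 2 (Optimize): project_id=6 -> matches Helix
  - task 3 (Design): project_id=NULL, no match -> kept with NULL
  - task 4 (Implement): project_id=1 -> matches Alpha
  - task 5 (Document): project_id=NULL, no match -> kept with NULL
All 5 rows appear; 2 have NULL project.

SQL:
SELECT a.name, b.name AS project
FROM tasks a
LEFT JOIN projects b ON a.project_id = b.id

Result:
name      | project
----------+--------
Research  | Atlas  
Optimize  | Helix  
Design    | NULL   
Implement | Alpha  
Document  | NULL   


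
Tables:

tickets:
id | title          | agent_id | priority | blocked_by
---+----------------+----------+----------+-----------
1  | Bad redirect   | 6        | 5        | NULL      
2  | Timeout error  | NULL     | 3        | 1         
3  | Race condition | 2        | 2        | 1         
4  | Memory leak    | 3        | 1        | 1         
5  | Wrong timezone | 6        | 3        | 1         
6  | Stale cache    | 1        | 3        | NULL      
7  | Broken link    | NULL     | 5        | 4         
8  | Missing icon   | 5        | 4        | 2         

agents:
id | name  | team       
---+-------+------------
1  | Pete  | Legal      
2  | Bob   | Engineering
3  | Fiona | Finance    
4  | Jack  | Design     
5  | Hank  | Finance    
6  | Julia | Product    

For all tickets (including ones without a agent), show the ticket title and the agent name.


LEFT JOIN keeps every row from tickets (the left table); where agent_id has no match in agents, the agent columns become NULL. Walk through each ticket:
  - ticket 1 (Bad redirect): agent_id=6 -> matches Julia
  - ticket 2 (Timeout error): agent_id=NULL, no match -> kept with NULL
  - ticket 3 (Race condition): agent_id=2 -> matches Bob
  - ticket 4 (Memory leak): agent_id=3 -> matches Fiona
  - ticket 5 (Wrong timezone): agent_id=6 -> matches Julia
  - ticket 6 (Stale cache): agent_id=1 -> matches Pete
  - ticket 7 (Broken link): agent_id=NULL, no match -> kept with NULL
  - ticket 8 (Missing icon): agent_id=5 -> matches Hank
All 8 rows appear; 2 have NULL agent.

SQL:
SELECT a.title, b.name AS agent
FROM tickets a
LEFT JOIN agents b ON a.agent_id = b.id

Result:
title          | agent
---------------+------
Bad redirect   | Julia
Timeout error  | NULL 
Race condition | Bob  
Memory leak    | Fiona
Wrong timezone | Julia
Stale cache    | Pete 
Broken link    | NULL 
Missing icon   | Hank 


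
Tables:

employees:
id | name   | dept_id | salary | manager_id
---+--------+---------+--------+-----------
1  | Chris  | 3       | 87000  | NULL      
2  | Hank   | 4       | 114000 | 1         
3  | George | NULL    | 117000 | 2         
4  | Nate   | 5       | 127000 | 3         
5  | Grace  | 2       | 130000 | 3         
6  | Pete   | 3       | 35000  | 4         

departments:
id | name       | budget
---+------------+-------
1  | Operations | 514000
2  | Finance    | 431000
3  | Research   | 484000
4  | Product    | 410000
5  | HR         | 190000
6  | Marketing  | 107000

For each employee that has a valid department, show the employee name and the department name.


INNER JOIN keeps only employees rows whose dept_id matches an id in departments. Walk through each employee:
  - employee 1 (Chris): dept_id=3 -> matches Research
  - employee 2 (Hank): dept_id=4 -> matches Product
  - employee 3 (George): dept_id=NULL, no match -> dropped
  - employee 4 (Nate): dept_id=5 -> matches HR
  - employee 5 (Grace): dept_id=2 -> matches Finance
  - employee 6 (Pete): dept_id=3 -> matches Research
So 1 of 6 rows is dropped.

SQL:
SELECT a.name, b.name AS department
FROM employees a
INNER JOIN departments b ON a.dept_id = b.id

Result:
name  | department
------+-----------
Chris | Research  
Hank  | Product   
Nate  | HR        
Grace | Finance   
Pete  | Research  


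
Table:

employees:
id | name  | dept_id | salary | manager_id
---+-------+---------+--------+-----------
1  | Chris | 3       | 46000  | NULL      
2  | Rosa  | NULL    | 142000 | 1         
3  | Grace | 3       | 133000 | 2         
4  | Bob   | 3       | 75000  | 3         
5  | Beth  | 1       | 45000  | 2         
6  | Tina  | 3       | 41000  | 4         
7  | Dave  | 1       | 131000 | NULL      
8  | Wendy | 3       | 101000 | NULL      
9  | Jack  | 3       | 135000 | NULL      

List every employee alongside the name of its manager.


This is a self-join: employees is joined to a second copy of itself, matching each row's manager_id to another row's id. Use LEFT JOIN so rows with manager_id=NULL are kept.
  - employee 1 (Chris): manager_id=NULL -> NULL
  - employee 2 (Rosa): manager_id=1 -> Chris
  - employee 3 (Grace): manager_id=2 -> Rosa
  - employee 4 (Bob): manager_id=3 -> Grace
  - employee 5 (Beth): manager_id=2 -> Rosa
  - employee 6 (Tina): manager_id=4 -> Bob
  - employee 7 (Dave): manager_id=NULL -> NULL
  - employee 8 (Wendy): manager_id=NULL -> NULL
  - employee 9 (Jack): manager_id=NULL -> NULL

SQL:
SELECT a.name AS item, b.name AS manager
FROM employees a
LEFT JOIN employees b ON a.manager_id = b.id

Result:
item  | manager
------+--------
Chris | NULL   
Rosa  | Chris  
Grace | Rosa   
Bob   | Grace  
Beth  | Rosa   
Tina  | Bob    
Dave  | NULL   
Wendy | NULL   
Jack  | NULL   


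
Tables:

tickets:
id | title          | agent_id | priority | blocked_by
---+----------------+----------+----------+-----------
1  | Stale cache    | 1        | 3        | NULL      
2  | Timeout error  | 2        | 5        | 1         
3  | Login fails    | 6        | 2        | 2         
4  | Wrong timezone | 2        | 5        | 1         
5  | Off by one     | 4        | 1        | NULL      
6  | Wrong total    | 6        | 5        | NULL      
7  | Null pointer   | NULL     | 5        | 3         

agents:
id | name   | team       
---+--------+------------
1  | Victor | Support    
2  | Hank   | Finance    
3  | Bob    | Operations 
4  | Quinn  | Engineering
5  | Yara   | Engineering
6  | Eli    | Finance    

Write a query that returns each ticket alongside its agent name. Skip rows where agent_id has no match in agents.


INNER JOIN keeps only tickets rows whose agent_id matches an id in agents. Walk through each ticket:
  - ticket 1 (Stale cache): agent_id=1 -> matches Victor
  - ticket 2 (Timeout error): agent_id=2 -> matches Hank
  - ticket 3 (Login fails): agent_id=6 -> matches Eli
  - ticket 4 (Wrong timezone): agent_id=2 -> matches Hank
  - ticket 5 (Off by one): agent_id=4 -> matches Quinn
  - ticket 6 (Wrong total): agent_id=6 -> matches Eli
  - ticket 7 (Null pointer): agent_id=NULL, no match -> dropped
So 1 of 7 rows is dropped.

SQL:
SELECT a.title, b.name AS agent
FROM tickets a
INNER JOIN agents b ON a.agent_id = b.id

Result:
title          | agent 
---------------+-------
Stale cache    | Victor
Timeout error  | Hank  
Login fails    | Eli   
Wrong timezone | Hank  
Off by one     | Quinn 
Wrong total    | Eli   


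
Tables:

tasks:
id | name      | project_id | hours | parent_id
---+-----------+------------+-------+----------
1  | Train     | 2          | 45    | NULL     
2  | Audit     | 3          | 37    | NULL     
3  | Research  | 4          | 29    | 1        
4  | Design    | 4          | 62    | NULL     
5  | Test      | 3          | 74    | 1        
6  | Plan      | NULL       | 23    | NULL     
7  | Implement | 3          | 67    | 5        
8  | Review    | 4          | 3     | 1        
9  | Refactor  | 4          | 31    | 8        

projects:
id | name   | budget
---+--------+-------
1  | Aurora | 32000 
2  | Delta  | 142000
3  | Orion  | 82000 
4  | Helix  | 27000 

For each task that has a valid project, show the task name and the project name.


INNER JOIN keeps only tasks rows whose project_id matches an id in projects. Walk through each task:
  - task 1 (Train): project_id=2 -> matches Delta
  - task 2 (Audit): project_id=3 -> matches Orion
  - task 3 (Research): project_id=4 -> matches Helix
  - task 4 (Design): project_id=4 -> matches Helix
  - task 5 (Test): project_id=3 -> matches Orion
  - task 6 (Plan): project_id=NULL, no match -> dropped
  - task 7 (Implement): project_id=3 -> matches Orion
  - task 8 (Review): project_id=4 -> matches Helix
  - task 9 (Refactor): project_id=4 -> matches Helix
So 1 of 9 rows is dropped.

SQL:
SELECT a.name, b.name AS project
FROM tasks a
INNER JOIN projects b ON a.project_id = b.id

Result:
name      | project
----------+--------
Train     | Delta  
Audit     | Orion  
Research  | Helix  
Design    | Helix  
Test      | Orion  
Implement | Orion  
Review    | Helix  
Refactor  | Helix  


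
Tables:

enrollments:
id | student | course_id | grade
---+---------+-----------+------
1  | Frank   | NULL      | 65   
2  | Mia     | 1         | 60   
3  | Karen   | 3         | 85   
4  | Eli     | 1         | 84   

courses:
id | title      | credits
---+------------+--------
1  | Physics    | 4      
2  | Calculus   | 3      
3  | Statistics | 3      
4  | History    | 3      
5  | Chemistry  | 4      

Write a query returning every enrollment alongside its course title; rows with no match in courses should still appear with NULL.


LEFT JOIN keeps every row from enrollments (the left table); where course_id has no match in courses, the course columns become NULL. Walk through each enrollment:
  - enrollment 1 (Frank): course_id=NULL, no match -> kept with NULL
  - enrollment 2 (Mia): course_id=1 -> matches Physics
  - enrollment 3 (Karen): course_id=3 -> matches Statistics
  - enrollment 4 (Eli): course_id=1 -> matches Physics
All 4 rows appear; 1 has NULL course.

SQL:
SELECT a.student, b.title AS course
FROM enrollments a
LEFT JOIN courses b ON a.course_id = b.id

Result:
student | course    
--------+-----------
Frank   | NULL      
Mia     | Physics   
Karen   | Statistics
Eli     | Physics   


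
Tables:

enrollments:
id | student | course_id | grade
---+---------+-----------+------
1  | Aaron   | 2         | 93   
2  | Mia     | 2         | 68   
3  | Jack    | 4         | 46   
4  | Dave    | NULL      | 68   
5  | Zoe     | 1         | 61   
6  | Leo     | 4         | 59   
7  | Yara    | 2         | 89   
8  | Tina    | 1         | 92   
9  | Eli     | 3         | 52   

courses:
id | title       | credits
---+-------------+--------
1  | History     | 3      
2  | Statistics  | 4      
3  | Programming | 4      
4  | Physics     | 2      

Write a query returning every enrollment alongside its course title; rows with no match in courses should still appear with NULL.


LEFT JOIN keeps every row from enrollments (the left table); where course_id has no match in courses, the course columns become NULL. Walk through each enrollment:
  - enrollment 1 (Aaron): course_id=2 -> matches Statistics
  - enrollment 2 (Mia): course_id=2 -> matches Statistics
  - enrollment 3 (Jack): course_id=4 -> matches Physics
  - enrollment 4 (Dave): course_id=NULL, no match -> kept with NULL
  - enrollment 5 (Zoe): course_id=1 -> matches History
  - enrollment 6 (Leo): course_id=4 -> matches Physics
  - enrollment 7 (Yara): course_id=2 -> matches Statistics
  - enrollment 8 (Tina): course_id=1 -> matches History
  - enrollment 9 (Eli): course_id=3 -> matches Programming
All 9 rows appear; 1 has NULL course.

SQL:
SELECT a.student, b.title AS course
FROM enrollments a
LEFT JOIN courses b ON a.course_id = b.id

Result:
student | course     
--------+------------
Aaron   | Statistics 
Mia     | Statistics 
Jack    | Physics    
Dave    | NULL       
Zoe     | History    
Leo     | Physics    
Yara    | Statistics 
Tina    | History    
Eli     | Programming


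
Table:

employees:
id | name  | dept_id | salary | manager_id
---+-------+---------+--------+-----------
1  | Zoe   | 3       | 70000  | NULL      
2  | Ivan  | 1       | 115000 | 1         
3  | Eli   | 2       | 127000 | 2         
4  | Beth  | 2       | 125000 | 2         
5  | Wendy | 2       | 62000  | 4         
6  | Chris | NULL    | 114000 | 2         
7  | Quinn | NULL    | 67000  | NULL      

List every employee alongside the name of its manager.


This is a self-join: employees is joined to a second copy of itself, matching each row's manager_id to another row's id. Use LEFT JOIN so rows with manager_id=NULL are kept.
  - employee 1 (Zoe): manager_id=NULL -> NULL
  - employee 2 (Ivan): manager_id=1 -> Zoe
  - employee 3 (Eli): manager_id=2 -> Ivan
  - employee 4 (Beth): manager_id=2 -> Ivan
  - employee 5 (Wendy): manager_id=4 -> Beth
  - employee 6 (Chris): manager_id=2 -> Ivan
  - employee 7 (Quinn): manager_id=NULL -> NULL

SQL:
SELECT a.name AS item, b.name AS manager
FROM employees a
LEFT JOIN employees b ON a.manager_id = b.id

Result:
item  | manager
------+--------
Zoe   | NULL   
Ivan  | Zoe    
Eli   | Ivan   
Beth  | Ivan   
Wendy | Beth   
Chris | Ivan   
Quinn | NULL   


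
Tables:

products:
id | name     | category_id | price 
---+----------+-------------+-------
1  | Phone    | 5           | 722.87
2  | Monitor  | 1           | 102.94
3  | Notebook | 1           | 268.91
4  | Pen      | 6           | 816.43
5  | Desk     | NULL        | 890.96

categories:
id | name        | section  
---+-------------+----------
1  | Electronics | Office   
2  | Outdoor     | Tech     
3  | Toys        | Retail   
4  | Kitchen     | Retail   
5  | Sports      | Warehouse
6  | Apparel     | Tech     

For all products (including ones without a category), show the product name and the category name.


LEFT JOIN keeps every row from products (the left table); where category_id has no match in categories, the category columns become NULL. Walk through each product:
  - product 1 (Phone): category_id=5 -> matches Sports
  - product 2 (Monitor): category_id=1 -> matches Electronics
  - product 3 (Notebook): category_id=1 -> matches Electronics
  - product 4 (Pen): category_id=6 -> matches Apparel
  - product 5 (Desk): category_id=NULL, no match -> kept with NULL
All 5 rows appear; 1 has NULL category.

SQL:
SELECT a.name, b.name AS category
FROM products a
LEFT JOIN categories b ON a.category_id = b.id

Result:
name     | category   
---------+------------
Phone    | Sports     
Monitor  | Electronics
Notebook | Electronics
Pen      | Apparel    
Desk     | NULL       


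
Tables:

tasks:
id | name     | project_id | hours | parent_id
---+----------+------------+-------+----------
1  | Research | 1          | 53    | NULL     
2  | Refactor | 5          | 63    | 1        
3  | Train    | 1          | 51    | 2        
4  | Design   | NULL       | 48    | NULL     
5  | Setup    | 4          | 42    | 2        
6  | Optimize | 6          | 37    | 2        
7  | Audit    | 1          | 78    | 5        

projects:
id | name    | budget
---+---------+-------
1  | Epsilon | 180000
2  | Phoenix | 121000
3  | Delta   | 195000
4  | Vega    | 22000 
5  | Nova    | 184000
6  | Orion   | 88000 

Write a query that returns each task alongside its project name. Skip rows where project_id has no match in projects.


INNER JOIN keeps only tasks rows whose project_id matches an id in projects. Walk through each task:
  - task 1 (Research): project_id=1 -> matches Epsilon
  - task 2 (Refactor): project_id=5 -> matches Nova
  - task 3 (Train): project_id=1 -> matches Epsilon
  - task 4 (Design): project_id=NULL, no match -> dropped
  - task 5 (Setup): project_id=4 -> matches Vega
  - task 6 (Optimize): project_id=6 -> matches Orion
  - task 7 (Audit): project_id=1 -> matches Epsilon
So 1 of 7 rows is dropped.

SQL:
SELECT a.name, b.name AS project
FROM tasks a
INNER JOIN projects b ON a.project_id = b.id

Result:
name     | project
---------+--------
Research | Epsilon
Refactor | Nova   
Train    | Epsilon
Setup    | Vega   
Optimize | Orion  
Audit    | Epsilon


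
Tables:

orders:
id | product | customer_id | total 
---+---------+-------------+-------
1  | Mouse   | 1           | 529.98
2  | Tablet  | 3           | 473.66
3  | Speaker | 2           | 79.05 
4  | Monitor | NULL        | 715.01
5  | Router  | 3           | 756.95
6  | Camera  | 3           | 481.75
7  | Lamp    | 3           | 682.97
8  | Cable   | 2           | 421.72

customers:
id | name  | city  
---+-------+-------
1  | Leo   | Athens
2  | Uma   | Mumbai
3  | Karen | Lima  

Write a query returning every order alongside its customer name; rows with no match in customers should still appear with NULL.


LEFT JOIN keeps every row from orders (the left table); where customer_id has no match in customers, the customer columns become NULL. Walk through each order:
  - order 1 (Mouse): customer_id=1 -> matches Leo
  - order 2 (Tablet): customer_id=3 -> matches Karen
  - order 3 (Speaker): customer_id=2 -> matches Uma
  - order 4 (Monitor): customer_id=NULL, no match -> kept with NULL
  - order 5 (Router): customer_id=3 -> matches Karen
  - order 6 (Camera): customer_id=3 -> matches Karen
  - order 7 (Lamp): customer_id=3 -> matches Karen
  - order 8 (Cable): customer_id=2 -> matches Uma
All 8 rows appear; 1 has NULL customer.

SQL:
SELECT a.product, b.name AS customer
FROM orders a
LEFT JOIN customers b ON a.customer_id = b.id

Result:
product | customer
--------+---------
Mouse   | Leo     
Tablet  | Karen   
Speaker | Uma     
Monitor | NULL    
Router  | Karen   
Camera  | Karen   
Lamp    | Karen   
Cable   | Uma     


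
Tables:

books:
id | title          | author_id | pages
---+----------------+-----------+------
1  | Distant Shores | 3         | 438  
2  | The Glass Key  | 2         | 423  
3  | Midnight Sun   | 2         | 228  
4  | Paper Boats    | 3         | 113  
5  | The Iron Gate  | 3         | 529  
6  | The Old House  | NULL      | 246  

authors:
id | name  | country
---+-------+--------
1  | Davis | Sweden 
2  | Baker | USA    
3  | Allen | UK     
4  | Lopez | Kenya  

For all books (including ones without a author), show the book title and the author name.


LEFT JOIN keeps every row from books (the left table); where author_id has no match in authors, the author columns become NULL. Walk through each book:
  - book 1 (Distant Shores): author_id=3 -> matches Allen
  - book 2 (The Glass Key): author_id=2 -> matches Baker
  - book 3 (Midnight Sun): author_id=2 -> matches Baker
  - book 4 (Paper Boats): author_id=3 -> matches Allen
  - book 5 (The Iron Gate): author_id=3 -> matches Allen
  - book 6 (The Old House): author_id=NULL, no match -> kept with NULL
All 6 rows appear; 1 has NULL author.

SQL:
SELECT a.title, b.name AS author
FROM books a
LEFT JOIN authors b ON a.author_id = b.id

Result:
title          | author
---------------+-------
Distant Shores | Allen 
The Glass Key  | Baker 
Midnight Sun   | Baker 
Paper Boats    | Allen 
The Iron Gate  | Allen 
The Old House  | NULL  


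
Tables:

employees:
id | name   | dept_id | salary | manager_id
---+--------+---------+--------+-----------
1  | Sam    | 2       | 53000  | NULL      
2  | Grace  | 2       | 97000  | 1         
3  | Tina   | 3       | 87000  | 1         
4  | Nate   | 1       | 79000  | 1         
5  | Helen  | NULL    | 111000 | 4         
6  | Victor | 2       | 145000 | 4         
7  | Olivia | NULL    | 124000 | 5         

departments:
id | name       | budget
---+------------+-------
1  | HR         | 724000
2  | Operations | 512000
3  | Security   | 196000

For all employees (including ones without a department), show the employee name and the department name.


LEFT JOIN keeps every row from employees (the left table); where dept_id has no match in departments, the department columns become NULL. Walk through each employee:
  - employee 1 (Sam): dept_id=2 -> matches Operations
  - employee 2 (Grace): dept_id=2 -> matches Operations
  - employee 3 (Tina): dept_id=3 -> matches Security
  - employee 4 (Nate): dept_id=1 -> matches HR
  - employee 5 (Helen): dept_id=NULL, no match -> kept with NULL
  - employee 6 (Victor): dept_id=2 -> matches Operations
  - employee 7 (Olivia): dept_id=NULL, no match -> kept with NULL
All 7 rows appear; 2 have NULL department.

SQL:
SELECT a.name, b.name AS department
FROM employees a
LEFT JOIN departments b ON a.dept_id = b.id

Result:
name   | department
-------+-----------
Sam    | Operations
Grace  | Operations
Tina   | Security  
Nate   | HR        
Helen  | NULL      
Victor | Operations
Olivia | NULL      


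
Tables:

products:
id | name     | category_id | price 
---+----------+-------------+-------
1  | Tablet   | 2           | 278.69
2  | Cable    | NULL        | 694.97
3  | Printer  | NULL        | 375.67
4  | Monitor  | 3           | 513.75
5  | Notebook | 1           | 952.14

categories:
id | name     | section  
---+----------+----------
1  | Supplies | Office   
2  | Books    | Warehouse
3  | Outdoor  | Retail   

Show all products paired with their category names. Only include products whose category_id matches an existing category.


INNER JOIN keeps only products rows whose category_id matches an id in categories. Walk through each product:
  - product 1 (Tablet): category_id=2 -> matches Books
  - product 2 (Cable): category_id=NULL, no match -> dropped
  - product 3 (Printer): category_id=NULL, no match -> dropped
  - product 4 (Monitor): category_id=3 -> matches Outdoor
  - product 5 (Notebook): category_id=1 -> matches Supplies
So 2 of 5 rows are dropped.

SQL:
SELECT a.name, b.name AS category
FROM products a
INNER JOIN categories b ON a.category_id = b.id

Result:
name     | category
---------+---------
Tablet   | Books   
Monitor  | Outdoor 
Notebook | Supplies


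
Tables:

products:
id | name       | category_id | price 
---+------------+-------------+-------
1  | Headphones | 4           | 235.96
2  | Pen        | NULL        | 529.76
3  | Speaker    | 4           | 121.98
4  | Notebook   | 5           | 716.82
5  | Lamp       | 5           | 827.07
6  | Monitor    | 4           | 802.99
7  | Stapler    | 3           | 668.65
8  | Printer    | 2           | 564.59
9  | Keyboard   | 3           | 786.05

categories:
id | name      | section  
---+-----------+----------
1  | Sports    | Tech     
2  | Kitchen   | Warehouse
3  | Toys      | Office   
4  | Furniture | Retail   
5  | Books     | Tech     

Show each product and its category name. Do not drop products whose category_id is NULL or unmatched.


LEFT JOIN keeps every row from products (the left table); where category_id has no match in categories, the category columns become NULL. Walk through each product:
  - product 1 (Headphones): category_id=4 -> matches Furniture
  - product 2 (Pen): category_id=NULL, no match -> kept with NULL
  - product 3 (Speaker): category_id=4 -> matches Furniture
  - product 4 (Notebook): category_id=5 -> matches Books
  - product 5 (Lamp): category_id=5 -> matches Books
  - product 6 (Monitor): category_id=4 -> matches Furniture
  - product 7 (Stapler): category_id=3 -> matches Toys
  - product 8 (Printer): category_id=2 -> matches Kitchen
  - product 9 (Keyboard): category_id=3 -> matches Toys
All 9 rows appear; 1 has NULL category.

SQL:
SELECT a.name, b.name AS category
FROM products a
LEFT JOIN categories b ON a.category_id = b.id

Result:
name       | category 
-----------+----------
Headphones | Furniture
Pen        | NULL     
Speaker    | Furniture
Notebook   | Books    
Lamp       | Books    
Monitor    | Furniture
Stapler    | Toys     
Printer    | Kitchen  
Keyboard   | Toys     


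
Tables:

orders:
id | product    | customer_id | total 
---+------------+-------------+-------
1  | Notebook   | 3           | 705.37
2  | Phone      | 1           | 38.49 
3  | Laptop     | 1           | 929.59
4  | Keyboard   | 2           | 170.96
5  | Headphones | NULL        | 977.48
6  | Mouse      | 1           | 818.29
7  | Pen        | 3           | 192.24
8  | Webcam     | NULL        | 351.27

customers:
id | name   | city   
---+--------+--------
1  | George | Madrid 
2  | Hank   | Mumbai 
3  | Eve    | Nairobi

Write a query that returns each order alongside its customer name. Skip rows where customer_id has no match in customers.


INNER JOIN keeps only orders rows whose customer_id matches an id in customers. Walk through each order:
  - order 1 (Notebook): customer_id=3 -> matches Eve
  - order 2 (Phone): customer_id=1 -> matches George
  - order 3 (Laptop): customer_id=1 -> matches George
  - order 4 (Keyboard): customer_id=2 -> matches Hank
  - order 5 (Headphones): customer_id=NULL, no match -> dropped
  - order 6 (Mouse): customer_id=1 -> matches George
  - order 7 (Pen): customer_id=3 -> matches Eve
  - order 8 (Webcam): customer_id=NULL, no match -> dropped
So 2 of 8 rows are dropped.

SQL:
SELECT a.product, b.name AS customer
FROM orders a
INNER JOIN customers b ON a.customer_id = b.id

Result:
product  | customer
---------+---------
Notebook | Eve     
Phone    | George  
Laptop   | George  
Keyboard | Hank    
Mouse    | George  
Pen      | Eve     


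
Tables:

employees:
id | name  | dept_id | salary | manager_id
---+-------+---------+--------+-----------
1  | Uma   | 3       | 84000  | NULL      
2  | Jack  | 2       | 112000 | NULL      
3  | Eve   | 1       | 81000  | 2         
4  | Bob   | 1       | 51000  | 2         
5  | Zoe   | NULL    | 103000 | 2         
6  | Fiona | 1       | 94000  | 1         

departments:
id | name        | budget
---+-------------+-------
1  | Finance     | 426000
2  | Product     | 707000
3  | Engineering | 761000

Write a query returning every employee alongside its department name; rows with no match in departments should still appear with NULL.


LEFT JOIN keeps every row from employees (the left table); where dept_id has no match in departments, the department columns become NULL. Walk through each employee:
  - employee 1 (Uma): dept_id=3 -> matches Engineering
  - employee 2 (Jack): dept_id=2 -> matches Product
  - employee 3 (Eve): dept_id=1 -> matches Finance
  - employee 4 (Bob): dept_id=1 -> matches Finance
  - employee 5 (Zoe): dept_id=NULL, no match -> kept with NULL
  - employee 6 (Fiona): dept_id=1 -> matches Finance
All 6 rows appear; 1 has NULL department.

SQL:
SELECT a.name, b.name AS department
FROM employees a
LEFT JOIN departments b ON a.dept_id = b.id

Result:
name  | department 
------+------------
Uma   | Engineering
Jack  | Product    
Eve   | Finance    
Bob   | Finance    
Zoe   | NULL       
Fiona | Finance    


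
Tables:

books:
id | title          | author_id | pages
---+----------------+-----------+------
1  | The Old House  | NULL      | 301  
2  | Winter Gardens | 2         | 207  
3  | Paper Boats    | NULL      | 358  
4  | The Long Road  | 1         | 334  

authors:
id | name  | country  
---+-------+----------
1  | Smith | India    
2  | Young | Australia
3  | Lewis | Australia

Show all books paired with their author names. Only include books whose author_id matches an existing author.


INNER JOIN keeps only books rows whose author_id matches an id in authors. Walk through each book:
  - book 1 (The Old House): author_id=NULL, no match -> dropped
  - book 2 (Winter Gardens): author_id=2 -> matches Young
  - book 3 (Paper Boats): author_id=NULL, no match -> dropped
  - book 4 (The Long Road): author_id=1 -> matches Smith
So 2 of 4 rows are dropped.

SQL:
SELECT a.title, b.name AS author
FROM books a
INNER JOIN authors b ON a.author_id = b.id

Result:
title          | author
---------------+-------
Winter Gardens | Young 
The Long Road  | Smith 


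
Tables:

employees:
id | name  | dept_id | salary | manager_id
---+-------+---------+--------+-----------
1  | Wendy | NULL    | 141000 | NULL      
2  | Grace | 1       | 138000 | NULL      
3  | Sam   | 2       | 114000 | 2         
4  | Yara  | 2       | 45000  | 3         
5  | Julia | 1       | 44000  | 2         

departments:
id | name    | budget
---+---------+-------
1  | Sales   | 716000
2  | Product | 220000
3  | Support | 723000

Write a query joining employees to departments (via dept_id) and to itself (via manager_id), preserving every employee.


Two LEFT JOINs from the same base table employees: one to departments via dept_id, one to employees itself via manager_id. Both are LEFT so every employee is preserved.
Match against departments:
  - employee 1 (Wendy): dept_id=NULL, no match -> kept with NULL
  - employee 2 (Grace): dept_id=1 -> matches Sales
  - employee 3 (Sam): dept_id=2 -> matches Product
  - employee 4 (Yara): dept_id=2 -> matches Product
  - employee 5 (Julia): dept_id=1 -> matches Sales
Match against employees (self):
  - employee 1 (Wendy): manager_id=NULL -> NULL
  - employee 2 (Grace): manager_id=NULL -> NULL
  - employee 3 (Sam): manager_id=2 -> Grace
  - employee 4 (Yara): manager_id=3 -> Sam
  - employee 5 (Julia): manager_id=2 -> Grace

SQL:
SELECT a.name, b.name AS department, c.name AS manager
FROM employees a
LEFT JOIN departments b ON a.dept_id = b.id
LEFT JOIN employees c ON a.manager_id = c.id

Result:
name  | department | manager
------+------------+--------
Wendy | NULL       | NULL   
Grace | Sales      | NULL   
Sam   | Product    | Grace  
Yara  | Product    | Sam    
Julia | Sales      | Grace  


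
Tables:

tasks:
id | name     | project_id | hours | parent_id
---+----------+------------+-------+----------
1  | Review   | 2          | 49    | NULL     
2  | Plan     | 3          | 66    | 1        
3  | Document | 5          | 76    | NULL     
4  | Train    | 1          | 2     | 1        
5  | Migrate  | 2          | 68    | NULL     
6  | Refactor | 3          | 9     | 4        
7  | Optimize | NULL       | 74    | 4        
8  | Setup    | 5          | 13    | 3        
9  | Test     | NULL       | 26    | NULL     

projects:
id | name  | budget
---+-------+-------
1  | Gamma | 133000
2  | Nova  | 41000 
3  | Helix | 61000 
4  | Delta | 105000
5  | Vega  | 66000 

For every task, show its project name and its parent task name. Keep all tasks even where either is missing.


Two LEFT JOINs from the same base table tasks: one to projects via project_id, one to tasks itself via parent_id. Both are LEFT so every task is preserved.
Match against projects:
  - task 1 (Review): project_id=2 -> matches Nova
  - task 2 (Plan): project_id=3 -> matches Helix
  - task 3 (Document): project_id=5 -> matches Vega
  - task 4 (Train): project_id=1 -> matches Gamma
  - task 5 (Migrate): project_id=2 -> matches Nova
  - task 6 (Refactor): project_id=3 -> matches Helix
  - task 7 (Optimize): project_id=NULL, no match -> kept with NULL
  - task 8 (Setup): project_id=5 -> matches Vega
  - task 9 (Test): project_id=NULL, no match -> kept with NULL
Match against tasks (self):
  - task 1 (Review): parent_id=NULL -> NULL
  - task 2 (Plan): parent_id=1 -> Review
  - task 3 (Document): parent_id=NULL -> NULL
  - task 4 (Train): parent_id=1 -> Review
  - task 5 (Migrate): parent_id=NULL -> NULL
  - task 6 (Refactor): parent_id=4 -> Train
  - task 7 (Optimize): parent_id=4 -> Train
  - task 8 (Setup): parent_id=3 -> Document
  - task 9 (Test): parent_id=NULL -> NULL

SQL:
SELECT a.name, b.name AS project, c.name AS parent
FROM tasks a
LEFT JOIN projects b ON a.project_id = b.id
LEFT JOIN tasks c ON a.parent_id = c.id

Result:
name     | project | parent  
---------+---------+---------
Review   | Nova    | NULL    
Plan     | Helix   | Review  
Document | Vega    | NULL    
Train    | Gamma   | Review  
Migrate  | Nova    | NULL    
Refactor | Helix   | Train   
Optimize | NULL    | Train   
Setup    | Vega    | Document
Test     | NULL    | NULL    


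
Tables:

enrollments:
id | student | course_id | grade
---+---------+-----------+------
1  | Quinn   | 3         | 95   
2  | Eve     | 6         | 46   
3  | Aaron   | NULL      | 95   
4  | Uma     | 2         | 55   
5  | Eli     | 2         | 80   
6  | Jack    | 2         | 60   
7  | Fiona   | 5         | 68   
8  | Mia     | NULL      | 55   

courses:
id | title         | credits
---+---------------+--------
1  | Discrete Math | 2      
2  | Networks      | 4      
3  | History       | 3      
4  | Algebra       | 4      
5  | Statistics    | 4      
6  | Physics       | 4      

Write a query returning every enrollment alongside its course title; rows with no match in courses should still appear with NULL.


LEFT JOIN keeps every row from enrollments (the left table); where course_id has no match in courses, the course columns become NULL. Walk through each enrollment:
  - enrollment 1 (Quinn): course_id=3 -> matches History
  - enrollment 2 (Eve): course_id=6 -> matches Physics
  - enrollment 3 (Aaron): course_id=NULL, no match -> kept with NULL
  - enrollment 4 (Uma): course_id=2 -> matches Networks
  - enrollment 5 (Eli): course_id=2 -> matches Networks
  - enrollment 6 (Jack): course_id=2 -> matches Networks
  - enrollment 7 (Fiona): course_id=5 -> matches Statistics
  - enrollment 8 (Mia): course_id=NULL, no match -> kept with NULL
All 8 rows appear; 2 have NULL course.

SQL:
SELECT a.student, b.title AS course
FROM enrollments a
LEFT JOIN courses b ON a.course_id = b.id

Result:
student | course    
--------+-----------
Quinn   | History   
Eve     | Physics   
Aaron   | NULL      
Uma     | Networks  
Eli     | Networks  
Jack    | Networks  
Fiona   | Statistics
Mia     | NULL      


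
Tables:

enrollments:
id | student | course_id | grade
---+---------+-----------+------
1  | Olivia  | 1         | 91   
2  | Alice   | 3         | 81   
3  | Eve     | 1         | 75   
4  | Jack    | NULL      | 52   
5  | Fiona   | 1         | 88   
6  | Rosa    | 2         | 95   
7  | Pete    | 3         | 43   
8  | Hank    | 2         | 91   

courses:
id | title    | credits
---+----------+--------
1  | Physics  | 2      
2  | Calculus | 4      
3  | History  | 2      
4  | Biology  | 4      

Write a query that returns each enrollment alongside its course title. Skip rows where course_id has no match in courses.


INNER JOIN keeps only enrollments rows whose course_id matches an id in courses. Walk through each enrollment:
  - enrollment 1 (Olivia): course_id=1 -> matches Physics
  - enrollment 2 (Alice): course_id=3 -> matches History
  - enrollment 3 (Eve): course_id=1 -> matches Physics
  - enrollment 4 (Jack): course_id=NULL, no match -> dropped
  - enrollment 5 (Fiona): course_id=1 -> matches Physics
  - enrollment 6 (Rosa): course_id=2 -> matches Calculus
  - enrollment 7 (Pete): course_id=3 -> matches History
  - enrollment 8 (Hank): course_id=2 -> matches Calculus
So 1 of 8 rows is dropped.

SQL:
SELECT a.student, b.title AS course
FROM enrollments a
INNER JOIN courses b ON a.course_id = b.id

Result:
student | course  
--------+---------
Olivia  | Physics 
Alice   | History 
Eve     | Physics 
Fiona   | Physics 
Rosa    | Calculus
Pete    | History 
Hank    | Calculus


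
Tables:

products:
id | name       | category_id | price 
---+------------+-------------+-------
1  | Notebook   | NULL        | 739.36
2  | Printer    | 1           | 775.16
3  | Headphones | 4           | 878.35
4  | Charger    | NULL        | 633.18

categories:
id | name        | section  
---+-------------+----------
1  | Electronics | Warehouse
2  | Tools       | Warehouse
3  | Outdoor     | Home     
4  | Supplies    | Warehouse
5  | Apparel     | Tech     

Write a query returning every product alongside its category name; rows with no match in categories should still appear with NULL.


LEFT JOIN keeps every row from products (the left table); where category_id has no match in categories, the category columns become NULL. Walk through each product:
  - product 1 (Notebook): category_id=NULL, no match -> kept with NULL
  - product 2 (Printer): category_id=1 -> matches Electronics
  - product 3 (Headphones): category_id=4 -> matches Supplies
  - product 4 (Charger): category_id=NULL, no match -> kept with NULL
All 4 rows appear; 2 have NULL category.

SQL:
SELECT a.name, b.name AS category
FROM products a
LEFT JOIN categories b ON a.category_id = b.id

Result:
name       | category   
-----------+------------
Notebook   | NULL       
Printer    | Electronics
Headphones | Supplies   
Charger    | NULL       
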